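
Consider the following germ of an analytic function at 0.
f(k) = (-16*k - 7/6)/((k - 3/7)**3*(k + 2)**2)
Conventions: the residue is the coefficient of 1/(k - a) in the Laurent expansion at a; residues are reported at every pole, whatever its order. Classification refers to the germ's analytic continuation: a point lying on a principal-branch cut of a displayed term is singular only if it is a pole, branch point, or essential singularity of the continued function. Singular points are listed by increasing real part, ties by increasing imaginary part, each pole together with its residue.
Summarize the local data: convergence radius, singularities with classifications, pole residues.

Radius of convergence at 0: 3/7.
At -2: a pole of order 2; residue -257593/167042.
At 3/7: a pole of order 3; residue 257593/167042.

Denominator factor (k + 2)^2: pole of order 2 at -2, modulus 2.
Denominator factor (k - 3/7)^3: pole of order 3 at 3/7, modulus 3/7.
The radius of convergence is the smallest modulus among the singular points: 3/7.
At the order-2 pole -2 set g(k) = (k - (-2))^2*f(k) = (-16*k - 7/6)/(k - 3/7)**3.
Order-2 pole: residue = g'(a); g'(-2) = -257593/167042, so the residue is -257593/167042.
At the order-3 pole 3/7 set g(k) = (k - (3/7))^3*f(k) = (-16*k - 7/6)/(k + 2)**2.
Order-3 pole: residue = g''(a)/2; g''(3/7) = 257593/83521, so the residue is 257593/167042.
List the singular points by increasing real part (a conjugate pair: the negative imaginary part first).


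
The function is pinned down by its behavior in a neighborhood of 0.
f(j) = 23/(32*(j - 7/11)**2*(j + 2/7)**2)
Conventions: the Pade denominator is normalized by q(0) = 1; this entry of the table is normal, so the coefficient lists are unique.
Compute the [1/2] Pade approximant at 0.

The Pade approximant has numerator coefficients [2783/128, -5785857/91328]; denominator coefficients [1, 9423/9989, -5179777/279692].

Taylor coefficients needed (expand at 0): a_0 = 2783/128, a_1 = -75141/896, a_2 = 12086569/25088, a_3 = -88140393/43904.
Write the denominator as Q(j) = 1 + q1*j + q2*j^2. Requiring Q*f - P = O(j^4) with deg P <= 1 kills the coefficients of j^2..j^3 in Q*f:
  j^2: a_2 + q1*a_1 + q2*a_0 = 0, i.e. 12086569/25088 + (-75141/896)*q1 + (2783/128)*q2 = 0.
  j^3: a_3 + q1*a_2 + q2*a_1 = 0, i.e. -88140393/43904 + (12086569/25088)*q1 + (-75141/896)*q2 = 0.
Solving this linear system: q1 = 9423/9989, q2 = -5179777/279692.
The numerator is Q*f truncated at degree 1: P0 = a_0 = 2783/128; P1 = a_1 + q1*a_0 = -5785857/91328.


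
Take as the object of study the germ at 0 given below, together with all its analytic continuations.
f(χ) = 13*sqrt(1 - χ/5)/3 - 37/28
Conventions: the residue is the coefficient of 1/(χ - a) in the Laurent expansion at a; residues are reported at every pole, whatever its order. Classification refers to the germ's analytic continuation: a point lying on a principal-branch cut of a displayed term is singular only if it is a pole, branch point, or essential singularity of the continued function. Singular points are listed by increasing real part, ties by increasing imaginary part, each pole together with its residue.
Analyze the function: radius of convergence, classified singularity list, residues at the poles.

Branch term (13/3)*sqrt(1 - χ/(5)): its argument vanishes at χ = 5, a square-root branch point, modulus 5.
The radius of convergence is the smallest modulus among the singular points: 5.

Radius of convergence at 0: 5.
At 5: an algebraic (square-root) branch point.


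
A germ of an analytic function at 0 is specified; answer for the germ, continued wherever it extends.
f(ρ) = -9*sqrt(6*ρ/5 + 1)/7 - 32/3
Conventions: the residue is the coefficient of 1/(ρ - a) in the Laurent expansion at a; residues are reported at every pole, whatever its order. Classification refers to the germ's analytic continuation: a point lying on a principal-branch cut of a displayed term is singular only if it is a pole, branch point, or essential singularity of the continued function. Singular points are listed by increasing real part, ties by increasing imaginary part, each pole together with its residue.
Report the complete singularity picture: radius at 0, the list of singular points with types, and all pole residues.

Branch term (-9/7)*sqrt(1 - ρ/(-5/6)): its argument vanishes at ρ = -5/6, a square-root branch point, modulus 5/6.
The radius of convergence is the smallest modulus among the singular points: 5/6.

Radius of convergence at 0: 5/6.
At -5/6: an algebraic (square-root) branch point.


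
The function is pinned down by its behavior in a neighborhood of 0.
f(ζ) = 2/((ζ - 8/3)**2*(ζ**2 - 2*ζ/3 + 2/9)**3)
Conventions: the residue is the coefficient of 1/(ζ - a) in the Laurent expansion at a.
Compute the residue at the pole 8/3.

The residue is -45927/1562500.

At the order-2 pole 8/3 set g(ζ) = (ζ - (8/3))^2*f(ζ) = 2/(ζ**2 - 2*ζ/3 + 2/9)**3.
Order-2 pole: residue = g'(a); g'(8/3) = -45927/1562500, so the residue is -45927/1562500.


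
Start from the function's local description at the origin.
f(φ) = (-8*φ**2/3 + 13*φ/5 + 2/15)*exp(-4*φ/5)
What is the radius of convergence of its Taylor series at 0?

The factor exp(-4*φ/5) is entire and contributes no finite singular point.
The polynomial part has no poles.
No finite singular points: the Taylor series at 0 converges everywhere.

The radius of convergence is infinite.


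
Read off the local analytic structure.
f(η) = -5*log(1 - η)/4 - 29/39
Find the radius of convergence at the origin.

Branch term (-5/4)*log(1 - η/(1)): its argument vanishes at η = 1, a logarithmic branch point, modulus 1.
The radius of convergence is the smallest modulus among the singular points: 1.

The radius of convergence is 1.


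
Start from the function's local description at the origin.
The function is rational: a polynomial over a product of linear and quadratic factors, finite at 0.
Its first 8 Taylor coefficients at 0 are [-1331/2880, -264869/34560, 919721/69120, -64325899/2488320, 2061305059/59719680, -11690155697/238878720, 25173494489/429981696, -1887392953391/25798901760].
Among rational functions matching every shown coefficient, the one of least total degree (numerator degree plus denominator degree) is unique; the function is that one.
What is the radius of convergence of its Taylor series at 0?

No rational of total degree below 5 reproduces all 8 coefficients; solving the [1/4] Pade equations on them gives f(χ) = (11*χ + 3/5)/((χ - 1)*(χ + 12/11)**3), whose expansion matches every shown term.
Denominator factor (χ + 12/11)^3: pole of order 3 at -12/11, modulus 12/11.
Denominator factor (χ - 1): pole of order 1 at 1, modulus 1.
The radius of convergence is the smallest modulus among the singular points: 1.

The radius of convergence is 1.


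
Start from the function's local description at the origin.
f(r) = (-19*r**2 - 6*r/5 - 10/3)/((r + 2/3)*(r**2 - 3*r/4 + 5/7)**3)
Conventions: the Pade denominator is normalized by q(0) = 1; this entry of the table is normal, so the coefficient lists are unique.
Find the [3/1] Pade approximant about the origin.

Taylor coefficients needed (expand at 0): a_0 = -343/25, a_1 = -68943/2500, a_2 = -1069131/12500, a_3 = -23390199/500000, a_4 = 540256899/4000000.
Write the denominator as Q(r) = 1 + q1*r. Requiring Q*f - P = O(r^5) with deg P <= 3 kills the coefficients of r^4..r^4 in Q*f:
  r^4: a_4 + q1*a_3 = 0, i.e. 540256899/4000000 + (-23390199/500000)*q1 = 0.
Solving this linear system: q1 = 525031/181848.
The numerator is Q*f truncated at degree 3: P0 = a_0 = -343/25; P1 = a_1 + q1*a_0 = -7636427491/113655000; P2 = a_2 + q1*a_1 = -125135131751/757700000; P3 = a_3 + q1*a_2 = -556386200629/1894250000.

The Pade approximant has numerator coefficients [-343/25, -7636427491/113655000, -125135131751/757700000, -556386200629/1894250000]; denominator coefficients [1, 525031/181848].


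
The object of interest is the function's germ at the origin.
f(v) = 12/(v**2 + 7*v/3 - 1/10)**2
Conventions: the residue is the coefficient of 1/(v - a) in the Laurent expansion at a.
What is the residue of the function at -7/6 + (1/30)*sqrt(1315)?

The residue is -(3240/69169)*sqrt(1315).

The factor v**2 + 7*v/3 - 1/10 splits as (v - a)(v - a') with a = -7/6 + (1/30)*sqrt(1315), a' = -7/6 - (1/30)*sqrt(1315). At the order-2 pole a set g(v) = (v - a)^2*f(v) = [12] / (v - a')^2.
Order-2 pole: residue = g'(a); g'(-7/6 + (1/30)*sqrt(1315)) = -(3240/69169)*sqrt(1315), so the residue is -(3240/69169)*sqrt(1315).


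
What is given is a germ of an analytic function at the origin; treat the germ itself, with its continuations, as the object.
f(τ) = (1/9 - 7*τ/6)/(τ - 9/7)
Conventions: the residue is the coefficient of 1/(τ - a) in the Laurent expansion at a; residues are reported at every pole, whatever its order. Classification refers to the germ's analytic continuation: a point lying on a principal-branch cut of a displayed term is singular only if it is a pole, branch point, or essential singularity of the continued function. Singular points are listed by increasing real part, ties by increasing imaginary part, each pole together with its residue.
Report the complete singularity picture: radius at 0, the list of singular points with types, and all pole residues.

Denominator factor (τ - 9/7): pole of order 1 at 9/7, modulus 9/7.
The radius of convergence is the smallest modulus among the singular points: 9/7.
At the order-1 pole 9/7 set g(τ) = (τ - (9/7))*f(τ) = 1/9 - 7*τ/6.
Simple pole: residue = g(a) at a = 9/7, which is -25/18.

Radius of convergence at 0: 9/7.
At 9/7: a pole of order 1; residue -25/18.


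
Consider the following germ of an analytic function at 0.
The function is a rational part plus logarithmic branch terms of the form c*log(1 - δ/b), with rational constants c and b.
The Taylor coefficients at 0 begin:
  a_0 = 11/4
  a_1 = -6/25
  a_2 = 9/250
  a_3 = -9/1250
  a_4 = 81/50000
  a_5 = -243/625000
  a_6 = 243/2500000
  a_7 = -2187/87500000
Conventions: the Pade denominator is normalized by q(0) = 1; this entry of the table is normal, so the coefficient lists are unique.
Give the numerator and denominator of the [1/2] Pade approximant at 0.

The Pade approximant has numerator coefficients [11/4, 1153/2300]; denominator coefficients [1, 31/115, 6/575].

Taylor coefficients needed (read off): a_0 = 11/4, a_1 = -6/25, a_2 = 9/250, a_3 = -9/1250.
Write the denominator as Q(δ) = 1 + q1*δ + q2*δ^2. Requiring Q*f - P = O(δ^4) with deg P <= 1 kills the coefficients of δ^2..δ^3 in Q*f:
  δ^2: a_2 + q1*a_1 + q2*a_0 = 0, i.e. 9/250 + (-6/25)*q1 + (11/4)*q2 = 0.
  δ^3: a_3 + q1*a_2 + q2*a_1 = 0, i.e. -9/1250 + (9/250)*q1 + (-6/25)*q2 = 0.
Solving this linear system: q1 = 31/115, q2 = 6/575.
The numerator is Q*f truncated at degree 1: P0 = a_0 = 11/4; P1 = a_1 + q1*a_0 = 1153/2300.


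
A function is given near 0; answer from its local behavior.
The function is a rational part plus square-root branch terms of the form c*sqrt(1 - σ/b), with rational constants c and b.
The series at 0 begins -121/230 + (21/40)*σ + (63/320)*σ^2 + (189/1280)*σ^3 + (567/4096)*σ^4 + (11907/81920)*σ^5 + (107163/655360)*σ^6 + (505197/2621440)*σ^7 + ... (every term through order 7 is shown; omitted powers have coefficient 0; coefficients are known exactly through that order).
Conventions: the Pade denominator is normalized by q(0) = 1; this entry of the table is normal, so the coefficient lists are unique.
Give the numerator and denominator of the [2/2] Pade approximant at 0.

Taylor coefficients needed (read off): a_0 = -121/230, a_1 = 21/40, a_2 = 63/320, a_3 = 189/1280, a_4 = 567/4096.
Write the denominator as Q(σ) = 1 + q1*σ + q2*σ^2. Requiring Q*f - P = O(σ^5) with deg P <= 2 kills the coefficients of σ^3..σ^4 in Q*f:
  σ^3: a_3 + q1*a_2 + q2*a_1 = 0, i.e. 189/1280 + (63/320)*q1 + (21/40)*q2 = 0.
  σ^4: a_4 + q1*a_3 + q2*a_2 = 0, i.e. 567/4096 + (189/1280)*q1 + (63/320)*q2 = 0.
Solving this linear system: q1 = -9/8, q2 = 9/64.
The numerator is Q*f truncated at degree 2: P0 = a_0 = -121/230; P1 = a_1 + q1*a_0 = 411/368; P2 = a_2 + q1*a_1 + q2*a_0 = -1377/2944.

The Pade approximant has numerator coefficients [-121/230, 411/368, -1377/2944]; denominator coefficients [1, -9/8, 9/64].


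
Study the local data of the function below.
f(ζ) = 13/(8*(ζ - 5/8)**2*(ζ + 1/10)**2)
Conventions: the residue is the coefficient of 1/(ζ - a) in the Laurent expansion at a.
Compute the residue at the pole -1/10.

At the order-2 pole -1/10 set g(ζ) = (ζ - (-1/10))^2*f(ζ) = 13/(8*(ζ - 5/8)**2).
Order-2 pole: residue = g'(a); g'(-1/10) = 208000/24389, so the residue is 208000/24389.

The residue is 208000/24389.


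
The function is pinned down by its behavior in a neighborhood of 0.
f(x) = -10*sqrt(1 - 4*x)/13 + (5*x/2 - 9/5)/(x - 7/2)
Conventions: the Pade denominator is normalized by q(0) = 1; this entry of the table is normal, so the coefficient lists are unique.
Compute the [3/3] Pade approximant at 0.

The Pade approximant has numerator coefficients [-116/455, 5066006021/2272302305, -11009818166/2272302305, 116321290/64922923]; denominator coefficients [1, -172546384/34958497, 195865994/34958497, -15560352/34958497].

Taylor coefficients needed (expand at 0): a_0 = -116/455, a_1 = 3093/3185, a_2 = 30686/22295, a_3 = 472972/156065, a_4 = 8389044/1092455, a_5 = 164679688/7647185, a_6 = 3458822776/53530295.
Write the denominator as Q(x) = 1 + q1*x + q2*x^2 + q3*x^3. Requiring Q*f - P = O(x^7) with deg P <= 3 kills the coefficients of x^4..x^6 in Q*f:
  x^4: a_4 + q1*a_3 + q2*a_2 + q3*a_1 = 0, i.e. 8389044/1092455 + (472972/156065)*q1 + (30686/22295)*q2 + (3093/3185)*q3 = 0.
  x^5: a_5 + q1*a_4 + q2*a_3 + q3*a_2 = 0, i.e. 164679688/7647185 + (8389044/1092455)*q1 + (472972/156065)*q2 + (30686/22295)*q3 = 0.
  x^6: a_6 + q1*a_5 + q2*a_4 + q3*a_3 = 0, i.e. 3458822776/53530295 + (164679688/7647185)*q1 + (8389044/1092455)*q2 + (472972/156065)*q3 = 0.
Solving this linear system: q1 = -172546384/34958497, q2 = 195865994/34958497, q3 = -15560352/34958497.
The numerator is Q*f truncated at degree 3: P0 = a_0 = -116/455; P1 = a_1 + q1*a_0 = 5066006021/2272302305; P2 = a_2 + q1*a_1 + q2*a_0 = -11009818166/2272302305; P3 = a_3 + q1*a_2 + q2*a_1 + q3*a_0 = 116321290/64922923.


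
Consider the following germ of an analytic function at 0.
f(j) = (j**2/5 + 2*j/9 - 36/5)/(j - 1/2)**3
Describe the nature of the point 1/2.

The denominator factor j - 1/2 vanishes at 1/2 and appears to the power 3; the numerator there equals -1267/180, nonzero, and no other factor vanishes.
Hence a pole whose order is the multiplicity, 3.

The point is a pole of order 3.


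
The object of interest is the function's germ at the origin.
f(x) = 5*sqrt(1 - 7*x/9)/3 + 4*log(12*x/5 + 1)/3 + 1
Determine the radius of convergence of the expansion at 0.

Branch term (5/3)*sqrt(1 - x/(9/7)): its argument vanishes at x = 9/7, a square-root branch point, modulus 9/7.
Branch term (4/3)*log(1 - x/(-5/12)): its argument vanishes at x = -5/12, a logarithmic branch point, modulus 5/12.
The radius of convergence is the smallest modulus among the singular points: 5/12.

The radius of convergence is 5/12.


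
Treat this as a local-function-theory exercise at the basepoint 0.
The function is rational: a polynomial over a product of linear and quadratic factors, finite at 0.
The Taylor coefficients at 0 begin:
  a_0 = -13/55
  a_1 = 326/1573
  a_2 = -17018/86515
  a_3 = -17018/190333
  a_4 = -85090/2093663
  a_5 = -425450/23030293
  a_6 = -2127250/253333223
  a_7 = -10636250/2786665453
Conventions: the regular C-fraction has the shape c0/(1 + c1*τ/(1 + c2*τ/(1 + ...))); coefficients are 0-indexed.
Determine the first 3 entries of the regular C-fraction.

The regular C-fraction coefficients are [-13/55, 1630/1859, 9961/137735].

Taylor coefficients (read off): a_0 = -13/55, a_1 = 326/1573, a_2 = -17018/86515.
c0 = a_0 = -13/55. Peel one level at a time: if S = 1 + c*τ/S' with S'(0) = 1, then c is the τ-coefficient of S and S' = c*τ/(S - 1).
S_1 = c0/f = 1 + (1630/1859)*τ + (-19922/314171)*τ^2 + ...; c1 = 1630/1859.
S_2 = c1*τ/(S_1 - 1) = 1 + (9961/137735)*τ + ...; c2 = 9961/137735.


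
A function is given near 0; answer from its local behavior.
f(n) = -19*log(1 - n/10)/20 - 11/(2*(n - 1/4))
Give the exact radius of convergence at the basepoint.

The radius of convergence is 1/4.

Denominator factor (n - 1/4): pole of order 1 at 1/4, modulus 1/4.
Branch term (-19/20)*log(1 - n/(10)): its argument vanishes at n = 10, a logarithmic branch point, modulus 10.
The radius of convergence is the smallest modulus among the singular points: 1/4.


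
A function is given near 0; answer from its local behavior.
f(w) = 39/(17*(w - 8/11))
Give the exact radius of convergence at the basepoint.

Denominator factor (w - 8/11): pole of order 1 at 8/11, modulus 8/11.
The radius of convergence is the smallest modulus among the singular points: 8/11.

The radius of convergence is 8/11.


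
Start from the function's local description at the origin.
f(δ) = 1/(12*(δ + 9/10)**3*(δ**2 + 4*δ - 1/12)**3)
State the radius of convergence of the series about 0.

Denominator factor (δ**2 + 4*δ - 1/12)^3: discriminant 49/3, real irrational roots -2 + (7/6)*sqrt(3) and -2 - (7/6)*sqrt(3); poles of order 3, moduli -2 + (7/6)*sqrt(3) and 2 + (7/6)*sqrt(3).
Denominator factor (δ + 9/10)^3: pole of order 3 at -9/10, modulus 9/10.
The radius of convergence is the smallest modulus among the singular points: -2 + (7/6)*sqrt(3).

The radius of convergence is -2 + (7/6)*sqrt(3).


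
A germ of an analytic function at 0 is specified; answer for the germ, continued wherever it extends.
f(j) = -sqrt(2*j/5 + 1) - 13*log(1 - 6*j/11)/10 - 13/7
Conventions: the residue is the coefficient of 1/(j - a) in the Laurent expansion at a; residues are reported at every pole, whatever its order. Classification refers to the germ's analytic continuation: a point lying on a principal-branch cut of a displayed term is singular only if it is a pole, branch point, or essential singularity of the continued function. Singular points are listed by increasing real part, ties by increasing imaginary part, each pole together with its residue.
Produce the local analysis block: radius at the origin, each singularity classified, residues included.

Radius of convergence at 0: 11/6.
At -5/2: an algebraic (square-root) branch point.
At 11/6: a logarithmic branch point.

Branch term (-1)*sqrt(1 - j/(-5/2)): its argument vanishes at j = -5/2, a square-root branch point, modulus 5/2.
Branch term (-13/10)*log(1 - j/(11/6)): its argument vanishes at j = 11/6, a logarithmic branch point, modulus 11/6.
The radius of convergence is the smallest modulus among the singular points: 11/6.
List the singular points by increasing real part (a conjugate pair: the negative imaginary part first).


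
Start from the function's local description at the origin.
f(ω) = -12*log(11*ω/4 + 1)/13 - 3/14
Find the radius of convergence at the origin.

Branch term (-12/13)*log(1 - ω/(-4/11)): its argument vanishes at ω = -4/11, a logarithmic branch point, modulus 4/11.
The radius of convergence is the smallest modulus among the singular points: 4/11.

The radius of convergence is 4/11.


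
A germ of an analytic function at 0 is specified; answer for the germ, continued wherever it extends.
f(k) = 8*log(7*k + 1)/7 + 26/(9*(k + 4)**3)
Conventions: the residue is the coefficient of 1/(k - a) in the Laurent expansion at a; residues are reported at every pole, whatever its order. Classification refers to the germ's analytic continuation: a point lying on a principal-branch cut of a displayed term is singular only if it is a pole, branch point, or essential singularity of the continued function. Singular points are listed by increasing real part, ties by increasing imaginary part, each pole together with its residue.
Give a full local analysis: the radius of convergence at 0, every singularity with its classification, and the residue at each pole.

Denominator factor (k + 4)^3: pole of order 3 at -4, modulus 4.
Branch term (8/7)*log(1 - k/(-1/7)): its argument vanishes at k = -1/7, a logarithmic branch point, modulus 1/7.
The radius of convergence is the smallest modulus among the singular points: 1/7.
The branch term is analytic at -4 and contributes nothing to the residue; only the rational part matters.
At the order-3 pole -4 set g(k) = (k - (-4))^3*(rational part) = 26/9.
Order-3 pole: residue = g''(a)/2; g''(-4) = 0, so the residue is 0.
List the singular points by increasing real part (a conjugate pair: the negative imaginary part first).

Radius of convergence at 0: 1/7.
At -4: a pole of order 3; residue 0.
At -1/7: a logarithmic branch point.


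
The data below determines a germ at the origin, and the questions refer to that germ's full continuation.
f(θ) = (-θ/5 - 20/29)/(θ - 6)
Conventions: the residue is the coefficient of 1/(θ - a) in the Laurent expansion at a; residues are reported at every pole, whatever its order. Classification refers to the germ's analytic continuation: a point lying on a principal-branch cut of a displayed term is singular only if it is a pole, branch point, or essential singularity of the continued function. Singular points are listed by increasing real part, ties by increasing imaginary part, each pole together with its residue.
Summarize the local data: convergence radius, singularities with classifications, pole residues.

Denominator factor (θ - 6): pole of order 1 at 6, modulus 6.
The radius of convergence is the smallest modulus among the singular points: 6.
At the order-1 pole 6 set g(θ) = (θ - (6))*f(θ) = -θ/5 - 20/29.
Simple pole: residue = g(a) at a = 6, which is -274/145.

Radius of convergence at 0: 6.
At 6: a pole of order 1; residue -274/145.


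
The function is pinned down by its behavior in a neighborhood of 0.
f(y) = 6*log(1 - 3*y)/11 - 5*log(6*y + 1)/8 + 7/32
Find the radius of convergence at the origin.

The radius of convergence is 1/6.

Branch term (-5/8)*log(1 - y/(-1/6)): its argument vanishes at y = -1/6, a logarithmic branch point, modulus 1/6.
Branch term (6/11)*log(1 - y/(1/3)): its argument vanishes at y = 1/3, a logarithmic branch point, modulus 1/3.
The radius of convergence is the smallest modulus among the singular points: 1/6.


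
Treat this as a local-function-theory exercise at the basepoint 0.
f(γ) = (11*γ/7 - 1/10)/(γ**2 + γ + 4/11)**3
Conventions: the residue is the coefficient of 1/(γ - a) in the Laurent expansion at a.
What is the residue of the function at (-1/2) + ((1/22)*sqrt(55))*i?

The residue is ((22506/4375)*sqrt(55))*i.

The factor γ**2 + γ + 4/11 splits as (γ - a)(γ - a') with a = (-1/2) + ((1/22)*sqrt(55))*i, a' = (-1/2) - ((1/22)*sqrt(55))*i. At the order-3 pole a set g(γ) = (γ - a)^3*f(γ) = [11*γ/7 - 1/10] / (γ - a')^3.
Order-3 pole: residue = g''(a)/2; g''((-1/2) + ((1/22)*sqrt(55))*i) = ((45012/4375)*sqrt(55))*i, so the residue is ((22506/4375)*sqrt(55))*i.


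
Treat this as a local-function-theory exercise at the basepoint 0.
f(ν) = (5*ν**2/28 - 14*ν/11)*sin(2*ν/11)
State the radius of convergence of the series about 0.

The factor sin(2*ν/11) is entire and contributes no finite singular point.
The polynomial part has no poles.
No finite singular points: the Taylor series at 0 converges everywhere.

The radius of convergence is infinite.


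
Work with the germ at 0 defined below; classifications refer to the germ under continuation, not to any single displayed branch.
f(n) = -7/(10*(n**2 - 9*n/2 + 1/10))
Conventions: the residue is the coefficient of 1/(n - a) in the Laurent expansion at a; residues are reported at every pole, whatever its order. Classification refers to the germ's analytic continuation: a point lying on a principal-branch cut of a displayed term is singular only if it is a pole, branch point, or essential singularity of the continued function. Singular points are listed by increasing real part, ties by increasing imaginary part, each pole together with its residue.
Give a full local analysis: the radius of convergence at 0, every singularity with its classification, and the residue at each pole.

Radius of convergence at 0: 9/4 - (1/20)*sqrt(1985).
At 9/4 - (1/20)*sqrt(1985): a pole of order 1; residue (7/1985)*sqrt(1985).
At 9/4 + (1/20)*sqrt(1985): a pole of order 1; residue -(7/1985)*sqrt(1985).

Denominator factor (n**2 - 9*n/2 + 1/10): discriminant 397/20, real irrational roots 9/4 + (1/20)*sqrt(1985) and 9/4 - (1/20)*sqrt(1985); poles of order 1, moduli 9/4 + (1/20)*sqrt(1985) and 9/4 - (1/20)*sqrt(1985).
The radius of convergence is the smallest modulus among the singular points: 9/4 - (1/20)*sqrt(1985).
The factor n**2 - 9*n/2 + 1/10 splits as (n - a)(n - a') with a = 9/4 - (1/20)*sqrt(1985), a' = 9/4 + (1/20)*sqrt(1985). At the order-1 pole a set g(n) = (n - a)*f(n) = [-7/10] / (n - a').
Simple pole: residue = g(a) at a = 9/4 - (1/20)*sqrt(1985), which is (7/1985)*sqrt(1985).
The factor n**2 - 9*n/2 + 1/10 splits as (n - a)(n - a') with a = 9/4 + (1/20)*sqrt(1985), a' = 9/4 - (1/20)*sqrt(1985). At the order-1 pole a set g(n) = (n - a)*f(n) = [-7/10] / (n - a').
Simple pole: residue = g(a) at a = 9/4 + (1/20)*sqrt(1985), which is -(7/1985)*sqrt(1985).
List the singular points by increasing real part (a conjugate pair: the negative imaginary part first).


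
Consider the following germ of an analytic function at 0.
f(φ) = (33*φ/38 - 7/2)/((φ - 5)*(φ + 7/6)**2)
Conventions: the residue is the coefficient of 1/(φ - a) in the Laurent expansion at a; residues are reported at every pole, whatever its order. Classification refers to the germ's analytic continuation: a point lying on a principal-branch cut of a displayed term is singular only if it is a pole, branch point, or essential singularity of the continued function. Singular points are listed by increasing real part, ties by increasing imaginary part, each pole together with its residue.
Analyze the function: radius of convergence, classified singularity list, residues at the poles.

Radius of convergence at 0: 7/6.
At -7/6: a pole of order 2; residue -576/26011.
At 5: a pole of order 1; residue 576/26011.

Denominator factor (φ - 5): pole of order 1 at 5, modulus 5.
Denominator factor (φ + 7/6)^2: pole of order 2 at -7/6, modulus 7/6.
The radius of convergence is the smallest modulus among the singular points: 7/6.
At the order-2 pole -7/6 set g(φ) = (φ - (-7/6))^2*f(φ) = (33*φ/38 - 7/2)/(φ - 5).
Order-2 pole: residue = g'(a); g'(-7/6) = -576/26011, so the residue is -576/26011.
At the order-1 pole 5 set g(φ) = (φ - (5))*f(φ) = (33*φ/38 - 7/2)/(φ + 7/6)**2.
Simple pole: residue = g(a) at a = 5, which is 576/26011.
List the singular points by increasing real part (a conjugate pair: the negative imaginary part first).


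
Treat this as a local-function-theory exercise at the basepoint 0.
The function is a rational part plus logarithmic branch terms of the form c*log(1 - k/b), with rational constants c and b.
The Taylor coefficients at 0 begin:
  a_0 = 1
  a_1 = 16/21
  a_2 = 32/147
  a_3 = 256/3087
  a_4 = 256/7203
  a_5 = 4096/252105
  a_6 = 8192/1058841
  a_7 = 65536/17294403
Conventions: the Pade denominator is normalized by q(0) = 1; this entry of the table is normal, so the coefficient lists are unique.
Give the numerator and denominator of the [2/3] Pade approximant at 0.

The Pade approximant has numerator coefficients [1, 8/63, -1304/6615]; denominator coefficients [1, -40/63, 152/2205, 128/46305].

Taylor coefficients needed (read off): a_0 = 1, a_1 = 16/21, a_2 = 32/147, a_3 = 256/3087, a_4 = 256/7203, a_5 = 4096/252105.
Write the denominator as Q(k) = 1 + q1*k + q2*k^2 + q3*k^3. Requiring Q*f - P = O(k^6) with deg P <= 2 kills the coefficients of k^3..k^5 in Q*f:
  k^3: a_3 + q1*a_2 + q2*a_1 + q3*a_0 = 0, i.e. 256/3087 + (32/147)*q1 + (16/21)*q2 + (1)*q3 = 0.
  k^4: a_4 + q1*a_3 + q2*a_2 + q3*a_1 = 0, i.e. 256/7203 + (256/3087)*q1 + (32/147)*q2 + (16/21)*q3 = 0.
  k^5: a_5 + q1*a_4 + q2*a_3 + q3*a_2 = 0, i.e. 4096/252105 + (256/7203)*q1 + (256/3087)*q2 + (32/147)*q3 = 0.
Solving this linear system: q1 = -40/63, q2 = 152/2205, q3 = 128/46305.
The numerator is Q*f truncated at degree 2: P0 = a_0 = 1; P1 = a_1 + q1*a_0 = 8/63; P2 = a_2 + q1*a_1 + q2*a_0 = -1304/6615.


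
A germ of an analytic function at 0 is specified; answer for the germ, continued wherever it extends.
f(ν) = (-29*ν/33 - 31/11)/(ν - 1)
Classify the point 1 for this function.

The point is a pole of order 1.

The denominator factor ν - 1 vanishes at 1 and appears to the power 1; the numerator there equals -122/33, nonzero, and no other factor vanishes.
Hence a pole whose order is the multiplicity, 1.


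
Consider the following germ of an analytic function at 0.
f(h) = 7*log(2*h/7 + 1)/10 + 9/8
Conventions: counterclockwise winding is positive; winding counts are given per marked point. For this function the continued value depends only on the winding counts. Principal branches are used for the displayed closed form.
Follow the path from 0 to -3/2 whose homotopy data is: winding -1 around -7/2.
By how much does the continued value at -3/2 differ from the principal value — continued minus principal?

Continued minus principal equals -(7/5)*pi*i.

The rational part is single-valued and drops out of the difference; each branch term changes only by its own monodromy.
(7/10)*log(1 - h/(-7/2)): each positive loop around -7/2 adds 2*pi*i to the log, so winding -1 contributes (7/10)*(-1)*2*pi*i = -(7/5)*pi*i.
Summing the contributions at h = -3/2 gives -(7/5)*pi*i.


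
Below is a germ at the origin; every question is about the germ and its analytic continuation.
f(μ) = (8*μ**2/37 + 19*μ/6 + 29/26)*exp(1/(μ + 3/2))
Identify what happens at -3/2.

The point is an essential singularity.

The exponent 1/(μ - (-3/2)) has a pole at -3/2, so exp(1/(μ - (-3/2))) takes every nonzero value near it: an essential singularity (not a pole of any order).


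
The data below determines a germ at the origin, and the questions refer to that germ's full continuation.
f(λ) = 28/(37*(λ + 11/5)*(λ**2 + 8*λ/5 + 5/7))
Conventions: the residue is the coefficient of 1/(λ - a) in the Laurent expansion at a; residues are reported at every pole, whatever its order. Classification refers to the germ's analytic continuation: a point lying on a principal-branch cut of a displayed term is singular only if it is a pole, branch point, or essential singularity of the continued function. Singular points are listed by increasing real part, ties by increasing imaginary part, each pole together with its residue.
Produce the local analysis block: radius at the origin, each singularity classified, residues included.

Radius of convergence at 0: (1/7)*sqrt(35).
At -11/5: a pole of order 1; residue 1225/3293.
At (-4/5) - ((1/35)*sqrt(91))*i: a pole of order 1; residue (-1225/6586) + ((8575/85618)*sqrt(91))*i.
At (-4/5) + ((1/35)*sqrt(91))*i: a pole of order 1; residue (-1225/6586) - ((8575/85618)*sqrt(91))*i.

Denominator factor (λ + 11/5): pole of order 1 at -11/5, modulus 11/5.
Denominator factor (λ**2 + 8*λ/5 + 5/7): discriminant -52/175, complex-conjugate roots (-4/5) + ((1/35)*sqrt(91))*i and (-4/5) - ((1/35)*sqrt(91))*i; poles of order 1, moduli (1/7)*sqrt(35) and (1/7)*sqrt(35).
The radius of convergence is the smallest modulus among the singular points: (1/7)*sqrt(35).
At the order-1 pole -11/5 set g(λ) = (λ - (-11/5))*f(λ) = 28/(37*(λ**2 + 8*λ/5 + 5/7)).
Simple pole: residue = g(a) at a = -11/5, which is 1225/3293.
The factor λ**2 + 8*λ/5 + 5/7 splits as (λ - a)(λ - a') with a = (-4/5) - ((1/35)*sqrt(91))*i, a' = (-4/5) + ((1/35)*sqrt(91))*i. At the order-1 pole a set g(λ) = (λ - a)*f(λ) = [28/(37*(λ + 11/5))] / (λ - a').
Simple pole: residue = g(a) at a = (-4/5) - ((1/35)*sqrt(91))*i, which is (-1225/6586) + ((8575/85618)*sqrt(91))*i.
The factor λ**2 + 8*λ/5 + 5/7 splits as (λ - a)(λ - a') with a = (-4/5) + ((1/35)*sqrt(91))*i, a' = (-4/5) - ((1/35)*sqrt(91))*i. At the order-1 pole a set g(λ) = (λ - a)*f(λ) = [28/(37*(λ + 11/5))] / (λ - a').
Simple pole: residue = g(a) at a = (-4/5) + ((1/35)*sqrt(91))*i, which is (-1225/6586) - ((8575/85618)*sqrt(91))*i.
List the singular points by increasing real part (a conjugate pair: the negative imaginary part first).


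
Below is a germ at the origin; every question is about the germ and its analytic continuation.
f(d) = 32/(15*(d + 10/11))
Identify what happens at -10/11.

The denominator factor d + 10/11 vanishes at -10/11 and appears to the power 1; the numerator there equals 32/15, nonzero, and no other factor vanishes.
Hence a pole whose order is the multiplicity, 1.

The point is a pole of order 1.


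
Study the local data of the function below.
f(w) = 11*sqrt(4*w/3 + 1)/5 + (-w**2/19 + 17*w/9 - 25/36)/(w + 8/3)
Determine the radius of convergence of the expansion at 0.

The radius of convergence is 3/4.

Denominator factor (w + 8/3): pole of order 1 at -8/3, modulus 8/3.
Branch term (11/5)*sqrt(1 - w/(-3/4)): its argument vanishes at w = -3/4, a square-root branch point, modulus 3/4.
The radius of convergence is the smallest modulus among the singular points: 3/4.


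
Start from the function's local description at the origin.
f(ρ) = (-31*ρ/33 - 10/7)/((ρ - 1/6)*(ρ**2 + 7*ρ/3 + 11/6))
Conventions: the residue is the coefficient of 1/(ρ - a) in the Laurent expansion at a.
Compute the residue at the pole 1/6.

At the order-1 pole 1/6 set g(ρ) = (ρ - (1/6))*f(ρ) = (-31*ρ/33 - 10/7)/(ρ**2 + 7*ρ/3 + 11/6).
Simple pole: residue = g(a) at a = 1/6, which is -4394/6237.

The residue is -4394/6237.


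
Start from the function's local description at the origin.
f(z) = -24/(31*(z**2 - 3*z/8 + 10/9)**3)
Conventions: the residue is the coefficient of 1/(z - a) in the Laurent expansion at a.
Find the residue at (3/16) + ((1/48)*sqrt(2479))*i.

The residue is ((1146617856/472270995409)*sqrt(2479))*i.

The factor z**2 - 3*z/8 + 10/9 splits as (z - a)(z - a') with a = (3/16) + ((1/48)*sqrt(2479))*i, a' = (3/16) - ((1/48)*sqrt(2479))*i. At the order-3 pole a set g(z) = (z - a)^3*f(z) = [-24/31] / (z - a')^3.
Order-3 pole: residue = g''(a)/2; g''((3/16) + ((1/48)*sqrt(2479))*i) = ((2293235712/472270995409)*sqrt(2479))*i, so the residue is ((1146617856/472270995409)*sqrt(2479))*i.


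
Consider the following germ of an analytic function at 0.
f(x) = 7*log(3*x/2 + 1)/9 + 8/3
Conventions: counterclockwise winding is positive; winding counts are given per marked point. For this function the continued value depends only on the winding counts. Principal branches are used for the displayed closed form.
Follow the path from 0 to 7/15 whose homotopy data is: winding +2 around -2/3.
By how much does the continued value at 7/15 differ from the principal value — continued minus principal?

Continued minus principal equals (28/9)*pi*i.

The rational part is single-valued and drops out of the difference; each branch term changes only by its own monodromy.
(7/9)*log(1 - x/(-2/3)): each positive loop around -2/3 adds 2*pi*i to the log, so winding +2 contributes (7/9)*(2)*2*pi*i = (28/9)*pi*i.
Summing the contributions at x = 7/15 gives (28/9)*pi*i.


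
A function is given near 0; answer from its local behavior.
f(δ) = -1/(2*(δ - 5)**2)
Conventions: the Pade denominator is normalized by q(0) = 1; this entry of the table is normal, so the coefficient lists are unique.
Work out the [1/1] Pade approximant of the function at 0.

Taylor coefficients needed (expand at 0): a_0 = -1/50, a_1 = -1/125, a_2 = -3/1250.
Write the denominator as Q(δ) = 1 + q1*δ. Requiring Q*f - P = O(δ^3) with deg P <= 1 kills the coefficients of δ^2..δ^2 in Q*f:
  δ^2: a_2 + q1*a_1 = 0, i.e. -3/1250 + (-1/125)*q1 = 0.
Solving this linear system: q1 = -3/10.
The numerator is Q*f truncated at degree 1: P0 = a_0 = -1/50; P1 = a_1 + q1*a_0 = -1/500.

The Pade approximant has numerator coefficients [-1/50, -1/500]; denominator coefficients [1, -3/10].


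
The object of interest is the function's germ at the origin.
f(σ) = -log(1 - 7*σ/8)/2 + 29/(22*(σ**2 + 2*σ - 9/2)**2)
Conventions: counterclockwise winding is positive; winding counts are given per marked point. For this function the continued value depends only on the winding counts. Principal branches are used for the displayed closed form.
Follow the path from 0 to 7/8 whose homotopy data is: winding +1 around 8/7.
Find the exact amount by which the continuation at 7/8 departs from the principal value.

Continued minus principal equals -pi*i.

The rational part is single-valued and drops out of the difference; each branch term changes only by its own monodromy.
(-1/2)*log(1 - σ/(8/7)): each positive loop around 8/7 adds 2*pi*i to the log, so winding +1 contributes (-1/2)*(1)*2*pi*i = -pi*i.
Summing the contributions at σ = 7/8 gives -pi*i.


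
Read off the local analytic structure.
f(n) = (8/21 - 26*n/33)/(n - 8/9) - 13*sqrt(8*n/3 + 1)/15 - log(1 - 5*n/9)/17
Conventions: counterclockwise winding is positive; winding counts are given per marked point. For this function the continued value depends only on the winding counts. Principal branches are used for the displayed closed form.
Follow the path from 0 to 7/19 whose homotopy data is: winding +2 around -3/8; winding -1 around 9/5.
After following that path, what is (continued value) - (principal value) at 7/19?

The rational part is single-valued and drops out of the difference; each branch term changes only by its own monodromy.
(-1/17)*log(1 - n/(9/5)): each positive loop around 9/5 adds 2*pi*i to the log, so winding -1 contributes (-1/17)*(-1)*2*pi*i = (2/17)*pi*i.
(-13/15)*sqrt(1 - n/(-3/8)): winding +2 is even, the square root returns to the same sheet, contribution 0.
Summing the contributions at n = 7/19 gives (2/17)*pi*i.

Continued minus principal equals (2/17)*pi*i.


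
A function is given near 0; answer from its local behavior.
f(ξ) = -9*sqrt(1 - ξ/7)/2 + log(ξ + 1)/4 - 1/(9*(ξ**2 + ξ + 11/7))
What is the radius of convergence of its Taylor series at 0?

The radius of convergence is 1.

Denominator factor (ξ**2 + ξ + 11/7): discriminant -37/7, complex-conjugate roots (-1/2) + ((1/14)*sqrt(259))*i and (-1/2) - ((1/14)*sqrt(259))*i; poles of order 1, moduli (1/7)*sqrt(77) and (1/7)*sqrt(77).
Branch term (-9/2)*sqrt(1 - ξ/(7)): its argument vanishes at ξ = 7, a square-root branch point, modulus 7.
Branch term (1/4)*log(1 - ξ/(-1)): its argument vanishes at ξ = -1, a logarithmic branch point, modulus 1.
The radius of convergence is the smallest modulus among the singular points: 1.


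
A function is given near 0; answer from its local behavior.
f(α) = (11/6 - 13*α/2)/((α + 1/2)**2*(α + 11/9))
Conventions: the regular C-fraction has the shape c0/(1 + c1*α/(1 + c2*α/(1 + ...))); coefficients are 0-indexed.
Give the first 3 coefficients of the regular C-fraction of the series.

The regular C-fraction coefficients are [6, 92/11, -1117/253].

Taylor coefficients (expand at 0): a_0 = 6, a_1 = -552/11, a_2 = 23976/121.
c0 = a_0 = 6. Peel one level at a time: if S = 1 + c*α/S' with S'(0) = 1, then c is the α-coefficient of S and S' = c*α/(S - 1).
S_1 = c0/f = 1 + (92/11)*α + (4468/121)*α^2 + ...; c1 = 92/11.
S_2 = c1*α/(S_1 - 1) = 1 + (-1117/253)*α + ...; c2 = -1117/253.


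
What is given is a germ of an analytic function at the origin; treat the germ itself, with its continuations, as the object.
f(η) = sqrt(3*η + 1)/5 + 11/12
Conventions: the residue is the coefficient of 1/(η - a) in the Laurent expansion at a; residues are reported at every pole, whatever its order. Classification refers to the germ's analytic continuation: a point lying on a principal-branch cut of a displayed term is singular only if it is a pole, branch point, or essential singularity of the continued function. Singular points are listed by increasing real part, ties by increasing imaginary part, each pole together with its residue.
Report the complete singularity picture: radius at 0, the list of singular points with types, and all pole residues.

Radius of convergence at 0: 1/3.
At -1/3: an algebraic (square-root) branch point.

Branch term (1/5)*sqrt(1 - η/(-1/3)): its argument vanishes at η = -1/3, a square-root branch point, modulus 1/3.
The radius of convergence is the smallest modulus among the singular points: 1/3.
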